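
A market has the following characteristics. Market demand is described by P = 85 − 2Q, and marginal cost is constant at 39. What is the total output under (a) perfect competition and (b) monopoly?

Competition: Q = 23; Monopoly: Q = 11.5

Under competition P = MC = 39, so Q = (85 − 39)/2 = 23.
Monopoly sets MR = MC: 85 − 4Q = 39 ⇒ Q = 11.5, P = 85 − 2·11.5 = 62.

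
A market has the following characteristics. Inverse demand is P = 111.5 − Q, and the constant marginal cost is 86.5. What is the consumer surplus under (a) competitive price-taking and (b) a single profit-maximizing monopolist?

Competition: CS = 312.5; Monopoly: CS = 78.125

Competitive firms price at marginal cost: P = 86.5, giving Q = 25.
CS = ½·(111.5 − 86.5)·25 = 312.5.
A monopolist chooses Q where MR = MC. MR = 111.5 − 2Q; setting this equal to 86.5 gives Q = 12.5 and P = 99.
CS = ½·(111.5 − 99)·12.5 = 78.125.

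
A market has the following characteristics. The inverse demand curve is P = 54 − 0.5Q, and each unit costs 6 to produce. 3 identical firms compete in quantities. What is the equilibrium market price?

P = 18

With 3 symmetric Cournot firms, each firm's FOC gives 54 − 2q = 6, so q = 24, Q = 3·24 = 72, and P = 18.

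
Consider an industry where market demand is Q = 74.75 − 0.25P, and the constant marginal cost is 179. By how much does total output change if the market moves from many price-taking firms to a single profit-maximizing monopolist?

Inverting demand: P = 299 − 4Q.
Perfect competition: P = MC = 179, so 299 − 4Q = 179 and Q = 30.
Monopoly sets MR = MC: 299 − 8Q = 179 ⇒ Q = 15, P = 299 − 4·15 = 239.
Change in total output: 15 − 30 = −15.

Total output falls by 15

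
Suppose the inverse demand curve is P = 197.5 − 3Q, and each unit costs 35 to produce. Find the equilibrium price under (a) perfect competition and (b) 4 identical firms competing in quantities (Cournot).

Competition: P = 35; Cournot: P = 67.5

Under competition P = MC = 35, so Q = (197.5 − 35)/3 = 325/6.
In a 4-firm Cournot equilibrium, symmetry and the first-order condition give q = (197.5 − 35)/(15) = 65/6. So Q = 130/3 and P = 67.5.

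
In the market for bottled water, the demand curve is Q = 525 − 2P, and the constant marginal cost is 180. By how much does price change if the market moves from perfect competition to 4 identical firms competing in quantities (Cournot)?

P rises by 16.5

Inverting demand: P = 262.5 − 0.5Q.
Under competition P = MC = 180, so Q = (262.5 − 180)/0.5 = 165.
With 4 symmetric Cournot firms, each firm's FOC gives 262.5 − 2.5q = 180, so q = 33, Q = 4·33 = 132, and P = 196.5.
Change in price: 196.5 − 180 = 16.5.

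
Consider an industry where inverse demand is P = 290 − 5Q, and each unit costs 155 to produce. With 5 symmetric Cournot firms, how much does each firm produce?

Cournot with 5 identical firms: the symmetric best-response condition is 290 − 30q = 155. Each firm produces q = 4.5, total output Q = 22.5, price P = 177.5.

q_i = 4.5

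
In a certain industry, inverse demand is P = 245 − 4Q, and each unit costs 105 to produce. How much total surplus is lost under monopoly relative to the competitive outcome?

Under competition P = MC = 105, so Q = (245 − 105)/4 = 35.
A monopolist chooses Q where MR = MC. MR = 245 − 8Q; setting this equal to 105 gives Q = 17.5 and P = 175.
DWL is the triangle between Q = 17.5 and Q = 35: ½·(35 − 17.5)·(175 − 105) = 612.5.

DWL = 612.5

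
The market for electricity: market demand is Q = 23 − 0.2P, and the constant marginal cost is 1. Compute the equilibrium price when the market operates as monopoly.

Inverting demand: P = 115 − 5Q.
Monopoly sets MR = MC: 115 − 10Q = 1 ⇒ Q = 11.4, P = 115 − 5·11.4 = 58.

P = 58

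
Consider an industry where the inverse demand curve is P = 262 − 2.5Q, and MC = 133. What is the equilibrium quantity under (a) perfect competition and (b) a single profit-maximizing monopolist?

Perfect competition: P = MC = 133, so 262 − 2.5Q = 133 and Q = 51.6.
A monopolist chooses Q where MR = MC. MR = 262 − 5Q; setting this equal to 133 gives Q = 25.8 and P = 197.5.

Competition: Q = 51.6; Monopoly: Q = 25.8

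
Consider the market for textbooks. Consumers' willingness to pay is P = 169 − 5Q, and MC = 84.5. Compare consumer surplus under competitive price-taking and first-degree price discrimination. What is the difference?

Under competition P = MC = 84.5, so Q = (169 − 84.5)/5 = 16.9.
CS = ½·(169 − 84.5)·16.9 = 714.025.
A perfectly discriminating monopolist sells every unit with P(Q) ≥ MC(Q), so output equals the competitive quantity Q = 16.9. Each buyer pays their reservation price, so CS = 0 and the firm captures all surplus.
CS = 0.
Change in consumer surplus: 0 − 714.025 = −714.025.

CS falls by 714.025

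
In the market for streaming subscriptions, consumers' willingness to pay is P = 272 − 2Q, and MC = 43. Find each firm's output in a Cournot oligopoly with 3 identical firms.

q_i = 28.625

In a 3-firm Cournot equilibrium, symmetry and the first-order condition give q = (272 − 43)/(8) = 28.625. So Q = 85.875 and P = 100.25.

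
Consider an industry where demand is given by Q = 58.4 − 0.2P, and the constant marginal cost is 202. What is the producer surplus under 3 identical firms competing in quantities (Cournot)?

PS = 303.75

Inverting demand: P = 292 − 5Q.
Cournot with 3 identical firms: the symmetric best-response condition is 292 − 20q = 202. Each firm produces q = 4.5, total output Q = 13.5, price P = 224.5.
PS = (224.5 − 202)·13.5 = 303.75.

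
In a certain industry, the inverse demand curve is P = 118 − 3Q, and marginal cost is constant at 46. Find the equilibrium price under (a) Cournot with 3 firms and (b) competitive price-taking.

Cournot: P = 64; Competition: P = 46

In a 3-firm Cournot equilibrium, symmetry and the first-order condition give q = (118 − 46)/(12) = 6. So Q = 18 and P = 64.
Perfect competition: P = MC = 46, so 118 − 3Q = 46 and Q = 24.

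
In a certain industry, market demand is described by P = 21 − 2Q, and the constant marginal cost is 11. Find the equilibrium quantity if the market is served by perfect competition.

Q = 5

Perfect competition: P = MC = 11, so 21 − 2Q = 11 and Q = 5.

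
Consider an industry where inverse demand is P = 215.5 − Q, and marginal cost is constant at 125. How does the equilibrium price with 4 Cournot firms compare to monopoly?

Cournot with 4 identical firms: the symmetric best-response condition is 215.5 − 5q = 125. Each firm produces q = 18.1, total output Q = 72.4, price P = 143.1.
Monopoly sets MR = MC: 215.5 − 2Q = 125 ⇒ Q = 45.25, P = 215.5 − 45.25 = 170.25.

Cournot: P = 143.1; Monopoly: P = 170.25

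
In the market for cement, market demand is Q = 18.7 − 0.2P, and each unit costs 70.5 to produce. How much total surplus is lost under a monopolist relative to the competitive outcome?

DWL = 13.225

Inverting demand: P = 93.5 − 5Q.
Under competition P = MC = 70.5, so Q = (93.5 − 70.5)/5 = 4.6.
The monopolist equates marginal revenue to marginal cost: 93.5 − 10Q = 70.5, so Q = 2.3. From demand, P = 82.
DWL is the triangle between Q = 2.3 and Q = 4.6: ½·(4.6 − 2.3)·(82 − 70.5) = 13.225.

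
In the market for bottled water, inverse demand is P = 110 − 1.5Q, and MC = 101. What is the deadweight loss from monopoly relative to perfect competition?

DWL = 6.75

Under competition P = MC = 101, so Q = (110 − 101)/1.5 = 6.
A monopolist chooses Q where MR = MC. MR = 110 − 3Q; setting this equal to 101 gives Q = 3 and P = 105.5.
DWL is the triangle between Q = 3 and Q = 6: ½·(6 − 3)·(105.5 − 101) = 6.75.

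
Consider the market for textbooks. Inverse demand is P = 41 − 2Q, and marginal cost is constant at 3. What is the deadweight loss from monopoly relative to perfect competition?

DWL = 90.25

Competitive firms price at marginal cost: P = 3, giving Q = 19.
The monopolist equates marginal revenue to marginal cost: 41 − 4Q = 3, so Q = 9.5. From demand, P = 22.
DWL is the triangle between Q = 9.5 and Q = 19: ½·(19 − 9.5)·(22 − 3) = 90.25.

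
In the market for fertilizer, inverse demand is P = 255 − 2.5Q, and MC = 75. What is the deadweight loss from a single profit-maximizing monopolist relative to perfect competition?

Competitive firms price at marginal cost: P = 75, giving Q = 72.
The monopolist equates marginal revenue to marginal cost: 255 − 5Q = 75, so Q = 36. From demand, P = 165.
DWL is the triangle between Q = 36 and Q = 72: ½·(72 − 36)·(165 − 75) = 1620.

DWL = 1620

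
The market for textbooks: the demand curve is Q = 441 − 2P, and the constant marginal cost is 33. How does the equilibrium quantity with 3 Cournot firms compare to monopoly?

Cournot: Q = 281.25; Monopoly: Q = 187.5

Inverting demand: P = 220.5 − 0.5Q.
Cournot with 3 identical firms: the symmetric best-response condition is 220.5 − 2q = 33. Each firm produces q = 93.75, total output Q = 281.25, price P = 79.875.
A monopolist chooses Q where MR = MC. MR = 220.5 − Q; setting this equal to 33 gives Q = 187.5 and P = 126.75.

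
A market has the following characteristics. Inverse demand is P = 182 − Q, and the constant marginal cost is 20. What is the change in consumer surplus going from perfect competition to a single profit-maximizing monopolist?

CS falls by 9841.5

Competitive firms price at marginal cost: P = 20, giving Q = 162.
CS = ½·(182 − 20)·162 = 13122.
The monopolist equates marginal revenue to marginal cost: 182 − 2Q = 20, so Q = 81. From demand, P = 101.
CS = ½·(182 − 101)·81 = 3280.5.
Change in consumer surplus: 3280.5 − 13122 = −9841.5.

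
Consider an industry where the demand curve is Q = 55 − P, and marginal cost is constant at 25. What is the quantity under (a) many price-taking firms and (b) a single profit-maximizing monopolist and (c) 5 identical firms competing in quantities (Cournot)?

Inverting demand: P = 55 − Q.
Under competition P = MC = 25, so Q = (55 − 25)/1 = 30.
Monopoly sets MR = MC: 55 − 2Q = 25 ⇒ Q = 15, P = 55 − 15 = 40.
With 5 symmetric Cournot firms, each firm's FOC gives 55 − 6q = 25, so q = 5, Q = 5·5 = 25, and P = 30.

Competition: Q = 30; Monopoly: Q = 15; Cournot: Q = 25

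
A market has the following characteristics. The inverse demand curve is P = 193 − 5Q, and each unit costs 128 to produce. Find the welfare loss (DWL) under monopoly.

DWL = 105.625

Under competition P = MC = 128, so Q = (193 − 128)/5 = 13.
The monopolist equates marginal revenue to marginal cost: 193 − 10Q = 128, so Q = 6.5. From demand, P = 160.5.
DWL is the triangle between Q = 6.5 and Q = 13: ½·(13 − 6.5)·(160.5 − 128) = 105.625.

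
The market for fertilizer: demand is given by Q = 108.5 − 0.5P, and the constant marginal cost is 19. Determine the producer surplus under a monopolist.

Inverting demand: P = 217 − 2Q.
Monopoly sets MR = MC: 217 − 4Q = 19 ⇒ Q = 49.5, P = 217 − 2·49.5 = 118.
PS = (118 − 19)·49.5 = 4900.5.

PS = 4900.5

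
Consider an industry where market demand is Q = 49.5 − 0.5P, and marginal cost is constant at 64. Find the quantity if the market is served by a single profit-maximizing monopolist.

Q = 8.75

Inverting demand: P = 99 − 2Q.
The monopolist equates marginal revenue to marginal cost: 99 − 4Q = 64, so Q = 8.75. From demand, P = 81.5.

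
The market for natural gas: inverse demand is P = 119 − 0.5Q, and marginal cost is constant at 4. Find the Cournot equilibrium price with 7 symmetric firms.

P = 18.375

Cournot with 7 identical firms: the symmetric best-response condition is 119 − 4q = 4. Each firm produces q = 28.75, total output Q = 201.25, price P = 18.375.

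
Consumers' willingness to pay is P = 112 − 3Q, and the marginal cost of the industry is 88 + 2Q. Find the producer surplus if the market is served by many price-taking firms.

Competitive equilibrium sets price equal to marginal cost: 112 − 3Q = 88 + 2Q, so Q = 4.8 and P = 97.6.
PS = P·Q − VC(Q) = 97.6·4.8 − (88·4.8 + ½·2·4.8²) = 23.04.

PS = 23.04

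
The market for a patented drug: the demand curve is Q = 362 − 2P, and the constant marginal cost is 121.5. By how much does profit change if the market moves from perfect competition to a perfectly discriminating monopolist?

Profit rises by 3540.25

Inverting demand: P = 181 − 0.5Q.
Competitive firms price at marginal cost: P = 121.5, giving Q = 119.
Profit = (121.5 − 121.5)·119 = 0.
With perfect price discrimination, output is the efficient level Q = 119 (where demand meets MC), but every buyer pays their willingness to pay: CS = 0 and PS = total surplus.
PS equals the full surplus area, 3540.25. Profit = 3540.25 = 3540.25.
Change in profit: 3540.25 − 0 = 3540.25.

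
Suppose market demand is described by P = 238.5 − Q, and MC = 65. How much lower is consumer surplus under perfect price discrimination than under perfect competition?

CS falls by 15051.125

Perfect competition: P = MC = 65, so 238.5 − Q = 65 and Q = 173.5.
CS = ½·(238.5 − 65)·173.5 = 15051.125.
With perfect price discrimination, output is the efficient level Q = 173.5 (where demand meets MC), but every buyer pays their willingness to pay: CS = 0 and PS = total surplus.
CS = 0.
Change in consumer surplus: 0 − 15051.125 = −15051.125.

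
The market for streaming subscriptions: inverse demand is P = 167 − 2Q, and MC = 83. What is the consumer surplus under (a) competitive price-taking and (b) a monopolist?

Under competition P = MC = 83, so Q = (167 − 83)/2 = 42.
CS = ½·(167 − 83)·42 = 1764.
Monopoly sets MR = MC: 167 − 4Q = 83 ⇒ Q = 21, P = 167 − 2·21 = 125.
CS = ½·(167 − 125)·21 = 441.

Competition: CS = 1764; Monopoly: CS = 441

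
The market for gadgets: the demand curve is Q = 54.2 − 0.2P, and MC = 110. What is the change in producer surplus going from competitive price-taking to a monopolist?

Producer surplus rises by 1296.05

Inverting demand: P = 271 − 5Q.
Competitive firms price at marginal cost: P = 110, giving Q = 32.2.
PS = (110 − 110)·32.2 = 0.
The monopolist equates marginal revenue to marginal cost: 271 − 10Q = 110, so Q = 16.1. From demand, P = 190.5.
PS = (190.5 − 110)·16.1 = 1296.05.
Change in producer surplus: 1296.05 − 0 = 1296.05.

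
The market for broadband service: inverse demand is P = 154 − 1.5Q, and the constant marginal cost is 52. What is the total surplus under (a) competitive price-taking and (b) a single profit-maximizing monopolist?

Under competition P = MC = 52, so Q = (154 − 52)/1.5 = 68.
CS = ½·(154 − 52)·68 = 3468; PS = (52 − 52)·68 = 0; TS = 3468.
Monopoly sets MR = MC: 154 − 3Q = 52 ⇒ Q = 34, P = 154 − 1.5·34 = 103.
CS = ½·(154 − 103)·34 = 867; PS = (103 − 52)·34 = 1734; TS = 2601.

Competition: TS = 3468; Monopoly: TS = 2601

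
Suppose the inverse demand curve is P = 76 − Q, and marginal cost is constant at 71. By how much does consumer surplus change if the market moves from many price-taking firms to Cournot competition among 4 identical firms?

Consumer surplus falls by 4.5

Competitive firms price at marginal cost: P = 71, giving Q = 5.
CS = ½·(76 − 71)·5 = 12.5.
With 4 symmetric Cournot firms, each firm's FOC gives 76 − 5q = 71, so q = 1, Q = 4·1 = 4, and P = 72.
CS = ½·(76 − 72)·4 = 8.
Change in consumer surplus: 8 − 12.5 = −4.5.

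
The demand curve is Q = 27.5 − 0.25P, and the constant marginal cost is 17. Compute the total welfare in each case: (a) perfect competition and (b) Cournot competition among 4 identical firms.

Inverting demand: P = 110 − 4Q.
Under competition P = MC = 17, so Q = (110 − 17)/4 = 23.25.
CS = ½·(110 − 17)·23.25 = 1081.125; PS = (17 − 17)·23.25 = 0; TS = 1081.125.
Cournot with 4 identical firms: the symmetric best-response condition is 110 − 20q = 17. Each firm produces q = 4.65, total output Q = 18.6, price P = 35.6.
CS = ½·(110 − 35.6)·18.6 = 691.92; PS = (35.6 − 17)·18.6 = 345.96; TS = 1037.88.

Competition: TS = 1081.125; Cournot: TS = 1037.88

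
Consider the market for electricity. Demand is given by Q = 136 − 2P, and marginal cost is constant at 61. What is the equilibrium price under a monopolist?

P = 64.5

Inverting demand: P = 68 − 0.5Q.
The monopolist equates marginal revenue to marginal cost: 68 − Q = 61, so Q = 7. From demand, P = 64.5.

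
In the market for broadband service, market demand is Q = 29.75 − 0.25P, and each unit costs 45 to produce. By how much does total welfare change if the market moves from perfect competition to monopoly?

TS falls by 171.125

Inverting demand: P = 119 − 4Q.
Under competition P = MC = 45, so Q = (119 − 45)/4 = 18.5.
CS = ½·(119 − 45)·18.5 = 684.5; PS = (45 − 45)·18.5 = 0; TS = 684.5.
A monopolist chooses Q where MR = MC. MR = 119 − 8Q; setting this equal to 45 gives Q = 9.25 and P = 82.
CS = ½·(119 − 82)·9.25 = 171.125; PS = (82 − 45)·9.25 = 342.25; TS = 513.375.
Change in total welfare: 513.375 − 684.5 = −171.125.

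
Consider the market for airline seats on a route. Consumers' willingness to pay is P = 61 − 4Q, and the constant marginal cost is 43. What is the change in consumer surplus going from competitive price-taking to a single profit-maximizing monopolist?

Consumer surplus falls by 30.375

Perfect competition: P = MC = 43, so 61 − 4Q = 43 and Q = 4.5.
CS = ½·(61 − 43)·4.5 = 40.5.
A monopolist chooses Q where MR = MC. MR = 61 − 8Q; setting this equal to 43 gives Q = 2.25 and P = 52.
CS = ½·(61 − 52)·2.25 = 10.125.
Change in consumer surplus: 10.125 − 40.5 = −30.375.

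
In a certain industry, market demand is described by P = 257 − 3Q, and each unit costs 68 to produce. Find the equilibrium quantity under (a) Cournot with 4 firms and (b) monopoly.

Cournot: Q = 50.4; Monopoly: Q = 31.5

With 4 symmetric Cournot firms, each firm's FOC gives 257 − 15q = 68, so q = 12.6, Q = 4·12.6 = 50.4, and P = 105.8.
A monopolist chooses Q where MR = MC. MR = 257 − 6Q; setting this equal to 68 gives Q = 31.5 and P = 162.5.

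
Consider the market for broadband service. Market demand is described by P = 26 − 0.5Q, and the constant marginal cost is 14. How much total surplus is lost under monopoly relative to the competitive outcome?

DWL = 36

Under competition P = MC = 14, so Q = (26 − 14)/0.5 = 24.
Monopoly sets MR = MC: 26 − Q = 14 ⇒ Q = 12, P = 26 − 0.5·12 = 20.
DWL is the triangle between Q = 12 and Q = 24: ½·(24 − 12)·(20 − 14) = 36.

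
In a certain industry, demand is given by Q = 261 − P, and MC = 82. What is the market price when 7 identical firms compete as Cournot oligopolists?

P = 104.375

Inverting demand: P = 261 − Q.
Cournot with 7 identical firms: the symmetric best-response condition is 261 − 8q = 82. Each firm produces q = 22.375, total output Q = 156.625, price P = 104.375.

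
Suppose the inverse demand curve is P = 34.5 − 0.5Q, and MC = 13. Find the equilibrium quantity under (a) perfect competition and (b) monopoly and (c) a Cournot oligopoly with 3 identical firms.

Competitive firms price at marginal cost: P = 13, giving Q = 43.
Monopoly sets MR = MC: 34.5 − Q = 13 ⇒ Q = 21.5, P = 34.5 − 0.5·21.5 = 23.75.
Cournot with 3 identical firms: the symmetric best-response condition is 34.5 − 2q = 13. Each firm produces q = 10.75, total output Q = 32.25, price P = 18.375.

Competition: Q = 43; Monopoly: Q = 21.5; Cournot: Q = 32.25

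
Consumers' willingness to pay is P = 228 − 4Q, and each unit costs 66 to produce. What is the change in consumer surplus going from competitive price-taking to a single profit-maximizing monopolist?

Competitive firms price at marginal cost: P = 66, giving Q = 40.5.
CS = ½·(228 − 66)·40.5 = 3280.5.
Monopoly sets MR = MC: 228 − 8Q = 66 ⇒ Q = 20.25, P = 228 − 4·20.25 = 147.
CS = ½·(228 − 147)·20.25 = 820.125.
Change in consumer surplus: 820.125 − 3280.5 = −2460.375.

Consumer surplus falls by 2460.375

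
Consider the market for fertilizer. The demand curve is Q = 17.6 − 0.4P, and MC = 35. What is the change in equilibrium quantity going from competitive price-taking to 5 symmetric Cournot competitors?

Equilibrium quantity falls by 0.6

Inverting demand: P = 44 − 2.5Q.
Perfect competition: P = MC = 35, so 44 − 2.5Q = 35 and Q = 3.6.
With 5 symmetric Cournot firms, each firm's FOC gives 44 − 15q = 35, so q = 0.6, Q = 5·0.6 = 3, and P = 36.5.
Change in equilibrium quantity: 3 − 3.6 = −0.6.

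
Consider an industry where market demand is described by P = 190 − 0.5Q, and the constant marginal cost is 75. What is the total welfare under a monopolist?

The monopolist equates marginal revenue to marginal cost: 190 − Q = 75, so Q = 115. From demand, P = 132.5.
CS = ½·(190 − 132.5)·115 = 3306.25; PS = (132.5 − 75)·115 = 6612.5; TS = 9918.75.

TS = 9918.75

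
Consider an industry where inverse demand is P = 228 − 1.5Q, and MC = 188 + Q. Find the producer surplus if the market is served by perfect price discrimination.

PS = 320

Under first-degree price discrimination the firm charges each unit its demand price and produces up to where P = MC, i.e. Q = 16. Consumer surplus is zero; producer surplus equals total surplus.
PS = ½·(228 − 188)·16 = 320.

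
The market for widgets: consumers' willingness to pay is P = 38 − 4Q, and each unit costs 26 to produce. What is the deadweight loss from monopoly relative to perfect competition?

DWL = 4.5

Perfect competition: P = MC = 26, so 38 − 4Q = 26 and Q = 3.
Monopoly sets MR = MC: 38 − 8Q = 26 ⇒ Q = 1.5, P = 38 − 4·1.5 = 32.
DWL is the triangle between Q = 1.5 and Q = 3: ½·(3 − 1.5)·(32 − 26) = 4.5.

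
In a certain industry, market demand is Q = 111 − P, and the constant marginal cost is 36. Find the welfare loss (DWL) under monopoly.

DWL = 703.125

Inverting demand: P = 111 − Q.
Competitive firms price at marginal cost: P = 36, giving Q = 75.
Monopoly sets MR = MC: 111 − 2Q = 36 ⇒ Q = 37.5, P = 111 − 37.5 = 73.5.
DWL is the triangle between Q = 37.5 and Q = 75: ½·(75 − 37.5)·(73.5 − 36) = 703.125.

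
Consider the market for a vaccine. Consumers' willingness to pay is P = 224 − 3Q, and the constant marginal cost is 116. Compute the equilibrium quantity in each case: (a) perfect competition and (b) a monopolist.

Competition: Q = 36; Monopoly: Q = 18

Perfect competition: P = MC = 116, so 224 − 3Q = 116 and Q = 36.
A monopolist chooses Q where MR = MC. MR = 224 − 6Q; setting this equal to 116 gives Q = 18 and P = 170.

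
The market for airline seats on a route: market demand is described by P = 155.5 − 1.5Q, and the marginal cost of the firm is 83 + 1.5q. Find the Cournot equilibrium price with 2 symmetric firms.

P = 119.25

With 2 symmetric Cournot firms, each firm's FOC gives 155.5 − 4.5q = 83 + 1.5q, so q = 145/12, Q = 2·145/12 = 145/6, and P = 119.25.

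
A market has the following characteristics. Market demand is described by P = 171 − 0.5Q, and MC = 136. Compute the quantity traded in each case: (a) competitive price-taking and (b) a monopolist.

Competition: Q = 70; Monopoly: Q = 35

Perfect competition: P = MC = 136, so 171 − 0.5Q = 136 and Q = 70.
A monopolist chooses Q where MR = MC. MR = 171 − Q; setting this equal to 136 gives Q = 35 and P = 153.5.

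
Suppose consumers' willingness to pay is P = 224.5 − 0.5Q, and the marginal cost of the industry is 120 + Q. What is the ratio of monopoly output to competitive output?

A monopolist chooses Q where MR = MC. MR = 224.5 − Q; setting this equal to 120 + Q gives Q = 52.25 and P = 198.375.
Competitive equilibrium sets price equal to marginal cost: 224.5 − 0.5Q = 120 + Q, so Q = 209/3 and P = 569/3.
Ratio Q_m/Q_c = 52.25/(209/3) = 0.75.

Q_m/Q_c = 0.75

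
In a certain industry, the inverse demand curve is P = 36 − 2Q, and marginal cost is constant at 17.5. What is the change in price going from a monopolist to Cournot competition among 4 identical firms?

P falls by 5.55

Monopoly sets MR = MC: 36 − 4Q = 17.5 ⇒ Q = 4.625, P = 36 − 2·4.625 = 26.75.
With 4 symmetric Cournot firms, each firm's FOC gives 36 − 10q = 17.5, so q = 1.85, Q = 4·1.85 = 7.4, and P = 21.2.
Change in price: 21.2 − 26.75 = −5.55.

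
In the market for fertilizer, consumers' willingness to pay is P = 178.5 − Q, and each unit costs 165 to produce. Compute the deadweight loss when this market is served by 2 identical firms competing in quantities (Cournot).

Competitive firms price at marginal cost: P = 165, giving Q = 13.5.
Cournot with 2 identical firms: the symmetric best-response condition is 178.5 − 3q = 165. Each firm produces q = 4.5, total output Q = 9, price P = 169.5.
DWL is the triangle between Q = 9 and Q = 13.5: ½·(13.5 − 9)·(169.5 − 165) = 10.125.

DWL = 10.125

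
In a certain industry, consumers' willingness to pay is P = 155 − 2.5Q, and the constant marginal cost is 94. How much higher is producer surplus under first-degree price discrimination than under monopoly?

The monopolist equates marginal revenue to marginal cost: 155 − 5Q = 94, so Q = 12.2. From demand, P = 124.5.
PS = (124.5 − 94)·12.2 = 372.1.
A perfectly discriminating monopolist sells every unit with P(Q) ≥ MC(Q), so output equals the competitive quantity Q = 24.4. Each buyer pays their reservation price, so CS = 0 and the firm captures all surplus.
PS = ½·(155 − 94)·24.4 = 744.2.
Change in producer surplus: 744.2 − 372.1 = 372.1.

Producer surplus rises by 372.1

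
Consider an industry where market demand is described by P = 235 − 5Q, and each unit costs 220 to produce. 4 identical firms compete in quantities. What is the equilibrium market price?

P = 223

With 4 symmetric Cournot firms, each firm's FOC gives 235 − 25q = 220, so q = 0.6, Q = 4·0.6 = 2.4, and P = 223.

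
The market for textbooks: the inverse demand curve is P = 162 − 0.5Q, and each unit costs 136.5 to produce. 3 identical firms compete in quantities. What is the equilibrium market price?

In a 3-firm Cournot equilibrium, symmetry and the first-order condition give q = (162 − 136.5)/(2) = 12.75. So Q = 38.25 and P = 142.875.

P = 142.875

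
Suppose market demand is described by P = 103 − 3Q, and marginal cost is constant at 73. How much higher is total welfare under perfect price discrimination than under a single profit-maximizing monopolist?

Total welfare rises by 37.5

A monopolist chooses Q where MR = MC. MR = 103 − 6Q; setting this equal to 73 gives Q = 5 and P = 88.
CS = ½·(103 − 88)·5 = 37.5; PS = (88 − 73)·5 = 75; TS = 112.5.
With perfect price discrimination, output is the efficient level Q = 10 (where demand meets MC), but every buyer pays their willingness to pay: CS = 0 and PS = total surplus.
TS = 150 (equal to competitive TS).
Change in total welfare: 150 − 112.5 = 37.5.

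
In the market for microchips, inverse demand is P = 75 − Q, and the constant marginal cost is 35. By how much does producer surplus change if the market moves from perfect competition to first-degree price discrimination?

PS rises by 800

Competitive firms price at marginal cost: P = 35, giving Q = 40.
PS = (35 − 35)·40 = 0.
With perfect price discrimination, output is the efficient level Q = 40 (where demand meets MC), but every buyer pays their willingness to pay: CS = 0 and PS = total surplus.
PS = ½·(75 − 35)·40 = 800.
Change in producer surplus: 800 − 0 = 800.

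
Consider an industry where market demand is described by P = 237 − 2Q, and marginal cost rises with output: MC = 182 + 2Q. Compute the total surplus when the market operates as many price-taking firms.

TS = 378.125

Under competition P = MC: 237 − 2Q = 182 + 2Q ⇒ Q = 13.75, P = 209.5.
CS = ½·(237 − 209.5)·13.75 = 3025/16; PS = (209.5·13.75 − 182·13.75 − ½·2·13.75²) = 3025/16; TS = 378.125.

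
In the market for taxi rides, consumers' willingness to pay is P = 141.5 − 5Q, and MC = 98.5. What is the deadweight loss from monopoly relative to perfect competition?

DWL = 46.225

Competitive firms price at marginal cost: P = 98.5, giving Q = 8.6.
Monopoly sets MR = MC: 141.5 − 10Q = 98.5 ⇒ Q = 4.3, P = 141.5 − 5·4.3 = 120.
DWL is the triangle between Q = 4.3 and Q = 8.6: ½·(8.6 − 4.3)·(120 − 98.5) = 46.225.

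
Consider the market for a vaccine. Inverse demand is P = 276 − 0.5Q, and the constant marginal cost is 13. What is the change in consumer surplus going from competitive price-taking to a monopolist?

CS falls by 51876.75

Competitive firms price at marginal cost: P = 13, giving Q = 526.
CS = ½·(276 − 13)·526 = 69169.
A monopolist chooses Q where MR = MC. MR = 276 − Q; setting this equal to 13 gives Q = 263 and P = 144.5.
CS = ½·(276 − 144.5)·263 = 17292.25.
Change in consumer surplus: 17292.25 − 69169 = −51876.75.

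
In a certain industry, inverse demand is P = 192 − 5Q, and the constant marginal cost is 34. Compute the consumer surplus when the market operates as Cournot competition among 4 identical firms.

In a 4-firm Cournot equilibrium, symmetry and the first-order condition give q = (192 − 34)/(25) = 6.32. So Q = 25.28 and P = 65.6.
CS = ½·(192 − 65.6)·25.28 = 1597.696.

CS = 1597.696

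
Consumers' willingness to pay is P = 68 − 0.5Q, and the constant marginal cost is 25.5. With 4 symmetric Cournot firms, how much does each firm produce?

Cournot with 4 identical firms: the symmetric best-response condition is 68 − 2.5q = 25.5. Each firm produces q = 17, total output Q = 68, price P = 34.

q_i = 17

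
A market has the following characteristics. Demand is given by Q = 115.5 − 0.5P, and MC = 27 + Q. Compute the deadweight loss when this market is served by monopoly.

Inverting demand: P = 231 − 2Q.
Competitive equilibrium sets price equal to marginal cost: 231 − 2Q = 27 + Q, so Q = 68 and P = 95.
Monopoly sets MR = MC: 231 − 4Q = 27 + Q ⇒ Q = 40.8, P = 231 − 2·40.8 = 149.4.
CS = ½·(231 − 95)·68 = 4624; PS = (95·68 − 27·68 − ½·1·68²) = 2312; TS = 6936.
CS = ½·(231 − 149.4)·40.8 = 1664.64; PS = (149.4·40.8 − 27·40.8 − ½·1·40.8²) = 4161.6; TS = 5826.24.
DWL = 6936 − 5826.24 = 1109.76.

DWL = 1109.76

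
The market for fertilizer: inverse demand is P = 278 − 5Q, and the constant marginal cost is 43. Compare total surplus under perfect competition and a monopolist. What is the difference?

Perfect competition: P = MC = 43, so 278 − 5Q = 43 and Q = 47.
CS = ½·(278 − 43)·47 = 5522.5; PS = (43 − 43)·47 = 0; TS = 5522.5.
The monopolist equates marginal revenue to marginal cost: 278 − 10Q = 43, so Q = 23.5. From demand, P = 160.5.
CS = ½·(278 − 160.5)·23.5 = 1380.625; PS = (160.5 − 43)·23.5 = 2761.25; TS = 4141.875.
Change in total surplus: 4141.875 − 5522.5 = −1380.625.

TS falls by 1380.625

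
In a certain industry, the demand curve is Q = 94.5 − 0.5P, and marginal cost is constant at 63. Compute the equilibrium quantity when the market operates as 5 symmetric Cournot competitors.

Inverting demand: P = 189 − 2Q.
Cournot with 5 identical firms: the symmetric best-response condition is 189 − 12q = 63. Each firm produces q = 10.5, total output Q = 52.5, price P = 84.

Q = 52.5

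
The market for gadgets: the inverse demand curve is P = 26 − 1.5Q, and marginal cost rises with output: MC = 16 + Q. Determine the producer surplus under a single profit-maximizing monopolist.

PS = 12.5

The monopolist equates marginal revenue to marginal cost: 26 − 3Q = 16 + Q, so Q = 2.5. From demand, P = 22.25.
PS = P·Q − VC(Q) = 22.25·2.5 − (16·2.5 + ½·1·2.5²) = 12.5.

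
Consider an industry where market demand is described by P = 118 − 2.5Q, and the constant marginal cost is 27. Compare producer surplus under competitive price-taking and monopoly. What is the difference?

PS rises by 828.1

Under competition P = MC = 27, so Q = (118 − 27)/2.5 = 36.4.
PS = (27 − 27)·36.4 = 0.
A monopolist chooses Q where MR = MC. MR = 118 − 5Q; setting this equal to 27 gives Q = 18.2 and P = 72.5.
PS = (72.5 − 27)·18.2 = 828.1.
Change in producer surplus: 828.1 − 0 = 828.1.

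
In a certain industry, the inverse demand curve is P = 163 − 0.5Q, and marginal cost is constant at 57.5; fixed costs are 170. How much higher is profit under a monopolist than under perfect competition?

π rises by 5565.125

Under competition P = MC = 57.5, so Q = (163 − 57.5)/0.5 = 211.
Profit = (57.5 − 57.5)·211 − 170 = −170.
The monopolist equates marginal revenue to marginal cost: 163 − Q = 57.5, so Q = 105.5. From demand, P = 110.25.
Profit = (110.25 − 57.5)·105.5 − 170 = 5395.125.
Change in profit: 5395.125 − −170 = 5565.125.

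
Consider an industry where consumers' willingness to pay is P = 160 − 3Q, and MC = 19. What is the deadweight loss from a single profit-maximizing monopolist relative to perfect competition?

DWL = 828.375

Competitive firms price at marginal cost: P = 19, giving Q = 47.
The monopolist equates marginal revenue to marginal cost: 160 − 6Q = 19, so Q = 23.5. From demand, P = 89.5.
DWL is the triangle between Q = 23.5 and Q = 47: ½·(47 − 23.5)·(89.5 − 19) = 828.375.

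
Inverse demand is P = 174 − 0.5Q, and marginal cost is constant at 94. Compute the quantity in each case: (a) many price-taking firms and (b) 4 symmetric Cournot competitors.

Competitive firms price at marginal cost: P = 94, giving Q = 160.
Cournot with 4 identical firms: the symmetric best-response condition is 174 − 2.5q = 94. Each firm produces q = 32, total output Q = 128, price P = 110.

Competition: Q = 160; Cournot: Q = 128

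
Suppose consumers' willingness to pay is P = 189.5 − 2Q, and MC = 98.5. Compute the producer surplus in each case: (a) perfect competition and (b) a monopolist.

Competition: PS = 0; Monopoly: PS = 1035.125

Perfect competition: P = MC = 98.5, so 189.5 − 2Q = 98.5 and Q = 45.5.
PS = (98.5 − 98.5)·45.5 = 0.
Monopoly sets MR = MC: 189.5 − 4Q = 98.5 ⇒ Q = 22.75, P = 189.5 − 2·22.75 = 144.
PS = (144 − 98.5)·22.75 = 1035.125.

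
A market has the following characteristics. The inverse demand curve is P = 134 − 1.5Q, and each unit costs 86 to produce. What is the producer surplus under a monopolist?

PS = 384

The monopolist equates marginal revenue to marginal cost: 134 − 3Q = 86, so Q = 16. From demand, P = 110.
PS = (110 − 86)·16 = 384.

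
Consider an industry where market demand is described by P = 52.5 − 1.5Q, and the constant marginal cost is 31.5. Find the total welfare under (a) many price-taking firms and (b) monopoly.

Perfect competition: P = MC = 31.5, so 52.5 − 1.5Q = 31.5 and Q = 14.
CS = ½·(52.5 − 31.5)·14 = 147; PS = (31.5 − 31.5)·14 = 0; TS = 147.
A monopolist chooses Q where MR = MC. MR = 52.5 − 3Q; setting this equal to 31.5 gives Q = 7 and P = 42.
CS = ½·(52.5 − 42)·7 = 36.75; PS = (42 − 31.5)·7 = 73.5; TS = 110.25.

Competition: TS = 147; Monopoly: TS = 110.25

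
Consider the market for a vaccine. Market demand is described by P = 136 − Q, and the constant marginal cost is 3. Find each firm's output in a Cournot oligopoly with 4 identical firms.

Cournot with 4 identical firms: the symmetric best-response condition is 136 − 5q = 3. Each firm produces q = 26.6, total output Q = 106.4, price P = 29.6.

q_i = 26.6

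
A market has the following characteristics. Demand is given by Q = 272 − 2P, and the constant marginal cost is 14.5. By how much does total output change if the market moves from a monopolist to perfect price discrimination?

Inverting demand: P = 136 − 0.5Q.
The monopolist equates marginal revenue to marginal cost: 136 − Q = 14.5, so Q = 121.5. From demand, P = 75.25.
With perfect price discrimination, output is the efficient level Q = 243 (where demand meets MC), but every buyer pays their willingness to pay: CS = 0 and PS = total surplus.
Change in total output: 243 − 121.5 = 121.5.

Q rises by 121.5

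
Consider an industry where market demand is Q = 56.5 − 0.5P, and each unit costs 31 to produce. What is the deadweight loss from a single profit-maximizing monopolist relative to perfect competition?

DWL = 420.25

Inverting demand: P = 113 − 2Q.
Competitive firms price at marginal cost: P = 31, giving Q = 41.
A monopolist chooses Q where MR = MC. MR = 113 − 4Q; setting this equal to 31 gives Q = 20.5 and P = 72.
DWL is the triangle between Q = 20.5 and Q = 41: ½·(41 − 20.5)·(72 − 31) = 420.25.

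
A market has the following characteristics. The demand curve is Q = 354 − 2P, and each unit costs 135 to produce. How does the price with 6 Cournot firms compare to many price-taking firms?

Inverting demand: P = 177 − 0.5Q.
In a 6-firm Cournot equilibrium, symmetry and the first-order condition give q = (177 − 135)/(3.5) = 12. So Q = 72 and P = 141.
Under competition P = MC = 135, so Q = (177 − 135)/0.5 = 84.

Cournot: P = 141; Competition: P = 135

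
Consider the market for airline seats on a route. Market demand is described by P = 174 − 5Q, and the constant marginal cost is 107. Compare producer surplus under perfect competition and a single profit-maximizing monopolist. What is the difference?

Producer surplus rises by 224.45

Perfect competition: P = MC = 107, so 174 − 5Q = 107 and Q = 13.4.
PS = (107 − 107)·13.4 = 0.
A monopolist chooses Q where MR = MC. MR = 174 − 10Q; setting this equal to 107 gives Q = 6.7 and P = 140.5.
PS = (140.5 − 107)·6.7 = 224.45.
Change in producer surplus: 224.45 − 0 = 224.45.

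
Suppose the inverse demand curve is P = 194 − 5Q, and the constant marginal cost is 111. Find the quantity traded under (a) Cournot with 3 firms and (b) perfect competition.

In a 3-firm Cournot equilibrium, symmetry and the first-order condition give q = (194 − 111)/(20) = 4.15. So Q = 12.45 and P = 131.75.
Perfect competition: P = MC = 111, so 194 − 5Q = 111 and Q = 16.6.

Cournot: Q = 12.45; Competition: Q = 16.6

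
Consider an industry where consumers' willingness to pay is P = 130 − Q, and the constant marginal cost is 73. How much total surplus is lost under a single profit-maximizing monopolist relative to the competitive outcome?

DWL = 406.125

Competitive firms price at marginal cost: P = 73, giving Q = 57.
The monopolist equates marginal revenue to marginal cost: 130 − 2Q = 73, so Q = 28.5. From demand, P = 101.5.
DWL is the triangle between Q = 28.5 and Q = 57: ½·(57 − 28.5)·(101.5 − 73) = 406.125.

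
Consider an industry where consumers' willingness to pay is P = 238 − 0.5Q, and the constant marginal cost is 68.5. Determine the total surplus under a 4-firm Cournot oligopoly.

With 4 symmetric Cournot firms, each firm's FOC gives 238 − 2.5q = 68.5, so q = 67.8, Q = 4·67.8 = 271.2, and P = 102.4.
CS = ½·(238 − 102.4)·271.2 = 18387.36; PS = (102.4 − 68.5)·271.2 = 9193.68; TS = 27581.04.

TS = 27581.04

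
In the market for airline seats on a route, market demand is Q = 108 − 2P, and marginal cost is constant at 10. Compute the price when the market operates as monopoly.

P = 32

Inverting demand: P = 54 − 0.5Q.
The monopolist equates marginal revenue to marginal cost: 54 − Q = 10, so Q = 44. From demand, P = 32.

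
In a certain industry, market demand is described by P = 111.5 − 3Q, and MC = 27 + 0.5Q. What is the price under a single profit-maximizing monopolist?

P = 72.5

The monopolist equates marginal revenue to marginal cost: 111.5 − 6Q = 27 + 0.5Q, so Q = 13. From demand, P = 72.5.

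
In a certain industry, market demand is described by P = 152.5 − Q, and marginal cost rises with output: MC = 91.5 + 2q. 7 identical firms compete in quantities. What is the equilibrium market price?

P = 109.8

Cournot with 7 identical firms: the symmetric best-response condition is 152.5 − 8q = 91.5 + 2q. Each firm produces q = 6.1, total output Q = 42.7, price P = 109.8.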